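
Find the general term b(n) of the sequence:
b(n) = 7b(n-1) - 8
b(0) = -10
First-order linear non-homogeneous.
Homogeneous solution: b_h(n) = A·(7)^n.
Try constant particular solution b_p = K: K = 7K - 8 ⇒ K = \frac{4}{3}.
General: b(n) = A·(7)^n + \frac{4}{3}.
Apply b(0) = -10: A + \frac{4}{3} = -10 ⇒ A = - \frac{34}{3}.
So b(n) = \frac{4}{3} - \frac{34 \cdot 7^{n}}{3}.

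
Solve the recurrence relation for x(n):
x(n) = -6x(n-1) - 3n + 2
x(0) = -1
First-order linear with linear forcing.
Homogeneous solution: x_h(n) = A·(-6)^n.
Try particular x_p(n) = pn + q. Substituting:
  pn + q = -6(p(n-1) + q) - 3n + 2.
Matching the n-coefficient: p = -6p - 3 ⇒ p = - \frac{3}{7}.
Matching constants: q = 6p - 6q + 2 ⇒ q = - \frac{4}{49}.
General: x(n) = A·(-6)^n - \frac{3 n}{7} - \frac{4}{49}.
Apply x(0) = -1: A - \frac{4}{49} = -1 ⇒ A = - \frac{45}{49}.
So x(n) = - \frac{45 \left(-6\right)^{n}}{49} - \frac{3 n}{7} - \frac{4}{49}.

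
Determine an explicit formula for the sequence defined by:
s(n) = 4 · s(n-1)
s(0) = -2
Pure geometric recurrence with ratio 4.
By induction s(n) = s(0) · (4)^n = - 2 \cdot 4^{n}.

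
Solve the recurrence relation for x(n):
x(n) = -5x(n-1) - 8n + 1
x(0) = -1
First-order linear with linear forcing.
Homogeneous solution: x_h(n) = A·(-5)^n.
Try particular x_p(n) = pn + q. Substituting:
  pn + q = -5(p(n-1) + q) - 8n + 1.
Matching the n-coefficient: p = -5p - 8 ⇒ p = - \frac{4}{3}.
Matching constants: q = 5p - 5q + 1 ⇒ q = - \frac{17}{18}.
General: x(n) = A·(-5)^n - \frac{4 n}{3} - \frac{17}{18}.
Apply x(0) = -1: A - \frac{17}{18} = -1 ⇒ A = - \frac{1}{18}.
So x(n) = - \frac{\left(-5\right)^{n}}{18} - \frac{4 n}{3} - \frac{17}{18}.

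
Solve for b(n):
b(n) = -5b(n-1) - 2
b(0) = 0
First-order linear non-homogeneous.
Homogeneous solution: b_h(n) = A·(-5)^n.
Try constant particular solution b_p = K: K = -5K - 2 ⇒ K = - \frac{1}{3}.
General: b(n) = A·(-5)^n - \frac{1}{3}.
Apply b(0) = 0: A - \frac{1}{3} = 0 ⇒ A = \frac{1}{3}.
So b(n) = \frac{\left(-5\right)^{n}}{3} - \frac{1}{3}.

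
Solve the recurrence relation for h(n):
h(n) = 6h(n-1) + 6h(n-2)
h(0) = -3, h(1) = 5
Characteristic equation: x² - 6x - 6 = 0.
Discriminant Δ = (6)² + 4·(6) = 60.
Roots r₁,₂ = (6 ± √60)/2, so r₁ = 3 + \sqrt{15}, r₂ = 3 - \sqrt{15}.
General solution: h(n) = A·r₁^n + B·r₂^n.
From the initial conditions, A + B = -3 and r₁A + r₂B = 5.
Since r₁ - r₂ = √60: A = (5 - (-3)r₂)/√60 = - \frac{3}{2} + \frac{7 \sqrt{15}}{15}, and B = -3 - A = - \frac{7 \sqrt{15}}{15} - \frac{3}{2}.
So h(n) = \left(- \frac{3}{2} + \frac{7 \sqrt{15}}{15}\right)\left(3 + \sqrt{15}\right)^n + \left(- \frac{7 \sqrt{15}}{15} - \frac{3}{2}\right)\left(3 - \sqrt{15}\right)^n.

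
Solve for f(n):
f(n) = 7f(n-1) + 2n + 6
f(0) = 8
First-order linear with linear forcing.
Homogeneous solution: f_h(n) = A·(7)^n.
Try particular f_p(n) = pn + q. Substituting:
  pn + q = 7(p(n-1) + q) + 2n + 6.
Matching the n-coefficient: p = 7p + 2 ⇒ p = - \frac{1}{3}.
Matching constants: q = -7p + 7q + 6 ⇒ q = - \frac{25}{18}.
General: f(n) = A·(7)^n - \frac{n}{3} - \frac{25}{18}.
Apply f(0) = 8: A - \frac{25}{18} = 8 ⇒ A = \frac{169}{18}.
So f(n) = \frac{169 \cdot 7^{n}}{18} - \frac{n}{3} - \frac{25}{18}.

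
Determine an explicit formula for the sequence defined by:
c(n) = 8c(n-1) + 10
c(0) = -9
First-order linear non-homogeneous.
Homogeneous solution: c_h(n) = A·(8)^n.
Try constant particular solution c_p = K: K = 8K + 10 ⇒ K = - \frac{10}{7}.
General: c(n) = A·(8)^n - \frac{10}{7}.
Apply c(0) = -9: A - \frac{10}{7} = -9 ⇒ A = - \frac{53}{7}.
So c(n) = - \frac{53 \cdot 8^{n}}{7} - \frac{10}{7}.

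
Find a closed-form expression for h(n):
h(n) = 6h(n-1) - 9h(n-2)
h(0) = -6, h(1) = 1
Characteristic equation: x² - 6x + 9 = 0, which is (x - (3))².
Repeated root r = 3.
General solution: h(n) = (A + Bn)·(3)^n.
From h(0) = -6: A = -6.
From h(1) = 1: (A + B)·(3) = 1 ⇒ B = \frac{19}{3}.
So h(n) = \left(\frac{19 n}{3} - 6\right) \cdot (3)^n.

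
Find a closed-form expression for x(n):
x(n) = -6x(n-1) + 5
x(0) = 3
First-order linear non-homogeneous.
Homogeneous solution: x_h(n) = A·(-6)^n.
Try constant particular solution x_p = K: K = -6K + 5 ⇒ K = \frac{5}{7}.
General: x(n) = A·(-6)^n + \frac{5}{7}.
Apply x(0) = 3: A + \frac{5}{7} = 3 ⇒ A = \frac{16}{7}.
So x(n) = \frac{16 \left(-6\right)^{n}}{7} + \frac{5}{7}.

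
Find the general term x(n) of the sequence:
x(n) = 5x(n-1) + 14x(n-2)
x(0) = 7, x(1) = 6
Characteristic equation: x² - 5x - 14 = 0, which factors as (x - (7))(x - (-2)) = 0.
Roots r₁ = 7, r₂ = -2 (distinct).
General solution: x(n) = A·(7)^n + B·(-2)^n.
From x(0) = 7: A + B = 7.
From x(1) = 6: 7A - 2B = 6.
Solving: A = \frac{20}{9}, B = \frac{43}{9}.
So x(n) = \frac{43 \left(-2\right)^{n}}{9} + \frac{20 \cdot 7^{n}}{9}.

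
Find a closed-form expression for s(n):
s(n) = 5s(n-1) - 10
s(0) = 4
First-order linear non-homogeneous.
Homogeneous solution: s_h(n) = A·(5)^n.
Try constant particular solution s_p = K: K = 5K - 10 ⇒ K = \frac{5}{2}.
General: s(n) = A·(5)^n + \frac{5}{2}.
Apply s(0) = 4: A + \frac{5}{2} = 4 ⇒ A = \frac{3}{2}.
So s(n) = \frac{3 \cdot 5^{n}}{2} + \frac{5}{2}.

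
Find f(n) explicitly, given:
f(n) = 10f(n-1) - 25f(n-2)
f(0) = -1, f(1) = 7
Characteristic equation: x² - 10x + 25 = 0, which is (x - (5))².
Repeated root r = 5.
General solution: f(n) = (A + Bn)·(5)^n.
From f(0) = -1: A = -1.
From f(1) = 7: (A + B)·(5) = 7 ⇒ B = \frac{12}{5}.
So f(n) = \left(\frac{12 n}{5} - 1\right) \cdot (5)^n.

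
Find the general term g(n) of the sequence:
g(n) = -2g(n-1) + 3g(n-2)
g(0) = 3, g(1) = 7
Characteristic equation: x² + 2x - 3 = 0, which factors as (x - (1))(x - (-3)) = 0.
Roots r₁ = 1, r₂ = -3 (distinct).
General solution: g(n) = A·(1)^n + B·(-3)^n.
From g(0) = 3: A + B = 3.
From g(1) = 7: A - 3B = 7.
Solving: A = 4, B = -1.
So g(n) = 4 - \left(-3\right)^{n}.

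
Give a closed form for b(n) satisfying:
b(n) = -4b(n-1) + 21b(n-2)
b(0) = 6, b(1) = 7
Characteristic equation: x² + 4x - 21 = 0, which factors as (x - (3))(x - (-7)) = 0.
Roots r₁ = 3, r₂ = -7 (distinct).
General solution: b(n) = A·(3)^n + B·(-7)^n.
From b(0) = 6: A + B = 6.
From b(1) = 7: 3A - 7B = 7.
Solving: A = \frac{49}{10}, B = \frac{11}{10}.
So b(n) = \frac{11 \left(-7\right)^{n}}{10} + \frac{49 \cdot 3^{n}}{10}.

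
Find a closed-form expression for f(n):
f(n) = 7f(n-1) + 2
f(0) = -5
First-order linear non-homogeneous.
Homogeneous solution: f_h(n) = A·(7)^n.
Try constant particular solution f_p = K: K = 7K + 2 ⇒ K = - \frac{1}{3}.
General: f(n) = A·(7)^n - \frac{1}{3}.
Apply f(0) = -5: A - \frac{1}{3} = -5 ⇒ A = - \frac{14}{3}.
So f(n) = - \frac{14 \cdot 7^{n}}{3} - \frac{1}{3}.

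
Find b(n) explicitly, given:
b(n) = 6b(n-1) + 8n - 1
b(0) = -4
First-order linear with linear forcing.
Homogeneous solution: b_h(n) = A·(6)^n.
Try particular b_p(n) = pn + q. Substituting:
  pn + q = 6(p(n-1) + q) + 8n - 1.
Matching the n-coefficient: p = 6p + 8 ⇒ p = - \frac{8}{5}.
Matching constants: q = -6p + 6q - 1 ⇒ q = - \frac{43}{25}.
General: b(n) = A·(6)^n - \frac{8 n}{5} - \frac{43}{25}.
Apply b(0) = -4: A - \frac{43}{25} = -4 ⇒ A = - \frac{57}{25}.
So b(n) = - \frac{57 \cdot 6^{n}}{25} - \frac{8 n}{5} - \frac{43}{25}.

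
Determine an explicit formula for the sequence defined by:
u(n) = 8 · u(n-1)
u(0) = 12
Pure geometric recurrence with ratio 8.
By induction u(n) = u(0) · (8)^n = 12 \cdot 8^{n}.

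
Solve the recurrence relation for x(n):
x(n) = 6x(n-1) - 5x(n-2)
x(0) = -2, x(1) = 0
Characteristic equation: x² - 6x + 5 = 0, which factors as (x - (5))(x - (1)) = 0.
Roots r₁ = 5, r₂ = 1 (distinct).
General solution: x(n) = A·(5)^n + B·(1)^n.
From x(0) = -2: A + B = -2.
From x(1) = 0: 5A + B = 0.
Solving: A = \frac{1}{2}, B = - \frac{5}{2}.
So x(n) = \frac{5^{n}}{2} - \frac{5}{2}.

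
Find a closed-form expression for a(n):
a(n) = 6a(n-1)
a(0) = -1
This is a homogeneous first-order recurrence with ratio 6.
By induction a(n) = a(0) · (6)^n = - 6^{n}.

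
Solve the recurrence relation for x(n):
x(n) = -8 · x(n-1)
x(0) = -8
Pure geometric recurrence with ratio -8.
By induction x(n) = x(0) · (-8)^n = - 8 \left(-8\right)^{n}.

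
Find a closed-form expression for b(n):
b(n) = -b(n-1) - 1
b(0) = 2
First-order linear non-homogeneous.
Homogeneous solution: b_h(n) = A·(-1)^n.
Try constant particular solution b_p = K: K = -K - 1 ⇒ K = - \frac{1}{2}.
General: b(n) = A·(-1)^n - \frac{1}{2}.
Apply b(0) = 2: A - \frac{1}{2} = 2 ⇒ A = \frac{5}{2}.
So b(n) = \frac{5 \left(-1\right)^{n}}{2} - \frac{1}{2}.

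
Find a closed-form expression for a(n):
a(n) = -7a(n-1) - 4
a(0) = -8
First-order linear non-homogeneous.
Homogeneous solution: a_h(n) = A·(-7)^n.
Try constant particular solution a_p = K: K = -7K - 4 ⇒ K = - \frac{1}{2}.
General: a(n) = A·(-7)^n - \frac{1}{2}.
Apply a(0) = -8: A - \frac{1}{2} = -8 ⇒ A = - \frac{15}{2}.
So a(n) = - \frac{15 \left(-7\right)^{n}}{2} - \frac{1}{2}.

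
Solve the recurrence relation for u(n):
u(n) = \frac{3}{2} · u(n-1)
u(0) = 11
Pure geometric recurrence with ratio \frac{3}{2}.
By induction u(n) = u(0) · (\frac{3}{2})^n = 11 \left(\frac{3}{2}\right)^{n}.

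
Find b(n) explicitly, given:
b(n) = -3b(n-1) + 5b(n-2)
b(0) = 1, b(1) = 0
Characteristic equation: x² + 3x - 5 = 0.
Discriminant Δ = (-3)² + 4·(5) = 29.
Roots r₁,₂ = (-3 ± √29)/2, so r₁ = - \frac{3}{2} + \frac{\sqrt{29}}{2}, r₂ = - \frac{\sqrt{29}}{2} - \frac{3}{2}.
General solution: b(n) = A·r₁^n + B·r₂^n.
From the initial conditions, A + B = 1 and r₁A + r₂B = 0.
Since r₁ - r₂ = √29: A = (0 - (1)r₂)/√29 = \frac{3 \sqrt{29}}{58} + \frac{1}{2}, and B = 1 - A = \frac{1}{2} - \frac{3 \sqrt{29}}{58}.
So b(n) = \left(\frac{3 \sqrt{29}}{58} + \frac{1}{2}\right)\left(- \frac{3}{2} + \frac{\sqrt{29}}{2}\right)^n + \left(\frac{1}{2} - \frac{3 \sqrt{29}}{58}\right)\left(- \frac{\sqrt{29}}{2} - \frac{3}{2}\right)^n.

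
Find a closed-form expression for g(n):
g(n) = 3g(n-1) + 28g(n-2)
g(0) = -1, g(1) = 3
Characteristic equation: x² - 3x - 28 = 0, which factors as (x - (-4))(x - (7)) = 0.
Roots r₁ = -4, r₂ = 7 (distinct).
General solution: g(n) = A·(-4)^n + B·(7)^n.
From g(0) = -1: A + B = -1.
From g(1) = 3: -4A + 7B = 3.
Solving: A = - \frac{10}{11}, B = - \frac{1}{11}.
So g(n) = - \frac{10 \left(-4\right)^{n}}{11} - \frac{7^{n}}{11}.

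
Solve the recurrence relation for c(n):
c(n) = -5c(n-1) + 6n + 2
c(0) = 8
First-order linear with linear forcing.
Homogeneous solution: c_h(n) = A·(-5)^n.
Try particular c_p(n) = pn + q. Substituting:
  pn + q = -5(p(n-1) + q) + 6n + 2.
Matching the n-coefficient: p = -5p + 6 ⇒ p = 1.
Matching constants: q = 5p - 5q + 2 ⇒ q = \frac{7}{6}.
General: c(n) = A·(-5)^n + n + \frac{7}{6}.
Apply c(0) = 8: A + \frac{7}{6} = 8 ⇒ A = \frac{41}{6}.
So c(n) = \frac{41 \left(-5\right)^{n}}{6} + n + \frac{7}{6}.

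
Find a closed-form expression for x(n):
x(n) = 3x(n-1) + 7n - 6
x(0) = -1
First-order linear with linear forcing.
Homogeneous solution: x_h(n) = A·(3)^n.
Try particular x_p(n) = pn + q. Substituting:
  pn + q = 3(p(n-1) + q) + 7n - 6.
Matching the n-coefficient: p = 3p + 7 ⇒ p = - \frac{7}{2}.
Matching constants: q = -3p + 3q - 6 ⇒ q = - \frac{9}{4}.
General: x(n) = A·(3)^n - \frac{7 n}{2} - \frac{9}{4}.
Apply x(0) = -1: A - \frac{9}{4} = -1 ⇒ A = \frac{5}{4}.
So x(n) = \frac{5 \cdot 3^{n}}{4} - \frac{7 n}{2} - \frac{9}{4}.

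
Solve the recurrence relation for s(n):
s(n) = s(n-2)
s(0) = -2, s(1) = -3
Characteristic equation: x² - 1 = 0, which factors as (x - (-1))(x - (1)) = 0.
Roots r₁ = -1, r₂ = 1 (distinct).
General solution: s(n) = A·(-1)^n + B·(1)^n.
From s(0) = -2: A + B = -2.
From s(1) = -3: -A + B = -3.
Solving: A = \frac{1}{2}, B = - \frac{5}{2}.
So s(n) = \frac{\left(-1\right)^{n}}{2} - \frac{5}{2}.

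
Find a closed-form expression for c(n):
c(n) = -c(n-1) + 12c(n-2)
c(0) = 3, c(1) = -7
Characteristic equation: x² + x - 12 = 0, which factors as (x - (3))(x - (-4)) = 0.
Roots r₁ = 3, r₂ = -4 (distinct).
General solution: c(n) = A·(3)^n + B·(-4)^n.
From c(0) = 3: A + B = 3.
From c(1) = -7: 3A - 4B = -7.
Solving: A = \frac{5}{7}, B = \frac{16}{7}.
So c(n) = \frac{16 \left(-4\right)^{n}}{7} + \frac{5 \cdot 3^{n}}{7}.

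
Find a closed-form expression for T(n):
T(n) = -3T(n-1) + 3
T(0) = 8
First-order linear non-homogeneous.
Homogeneous solution: T_h(n) = A·(-3)^n.
Try constant particular solution T_p = K: K = -3K + 3 ⇒ K = \frac{3}{4}.
General: T(n) = A·(-3)^n + \frac{3}{4}.
Apply T(0) = 8: A + \frac{3}{4} = 8 ⇒ A = \frac{29}{4}.
So T(n) = \frac{29 \left(-3\right)^{n}}{4} + \frac{3}{4}.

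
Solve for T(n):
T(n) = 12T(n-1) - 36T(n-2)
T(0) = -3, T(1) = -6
Characteristic equation: x² - 12x + 36 = 0, which is (x - (6))².
Repeated root r = 6.
General solution: T(n) = (A + Bn)·(6)^n.
From T(0) = -3: A = -3.
From T(1) = -6: (A + B)·(6) = -6 ⇒ B = 2.
So T(n) = \left(2 n - 3\right) \cdot (6)^n.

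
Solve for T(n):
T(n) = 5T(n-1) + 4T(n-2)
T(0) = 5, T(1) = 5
Characteristic equation: x² - 5x - 4 = 0.
Discriminant Δ = (5)² + 4·(4) = 41.
Roots r₁,₂ = (5 ± √41)/2, so r₁ = \frac{5}{2} + \frac{\sqrt{41}}{2}, r₂ = \frac{5}{2} - \frac{\sqrt{41}}{2}.
General solution: T(n) = A·r₁^n + B·r₂^n.
From the initial conditions, A + B = 5 and r₁A + r₂B = 5.
Since r₁ - r₂ = √41: A = (5 - (5)r₂)/√41 = \frac{5}{2} - \frac{15 \sqrt{41}}{82}, and B = 5 - A = \frac{15 \sqrt{41}}{82} + \frac{5}{2}.
So T(n) = \left(\frac{5}{2} - \frac{15 \sqrt{41}}{82}\right)\left(\frac{5}{2} + \frac{\sqrt{41}}{2}\right)^n + \left(\frac{15 \sqrt{41}}{82} + \frac{5}{2}\right)\left(\frac{5}{2} - \frac{\sqrt{41}}{2}\right)^n.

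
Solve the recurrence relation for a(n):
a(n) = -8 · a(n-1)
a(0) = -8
Pure geometric recurrence with ratio -8.
By induction a(n) = a(0) · (-8)^n = - 8 \left(-8\right)^{n}.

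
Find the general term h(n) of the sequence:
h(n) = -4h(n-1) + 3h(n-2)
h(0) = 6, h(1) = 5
Characteristic equation: x² + 4x - 3 = 0.
Discriminant Δ = (-4)² + 4·(3) = 28.
Roots r₁,₂ = (-4 ± √28)/2, so r₁ = -2 + \sqrt{7}, r₂ = - \sqrt{7} - 2.
General solution: h(n) = A·r₁^n + B·r₂^n.
From the initial conditions, A + B = 6 and r₁A + r₂B = 5.
Since r₁ - r₂ = √28: A = (5 - (6)r₂)/√28 = 3 + \frac{17 \sqrt{7}}{14}, and B = 6 - A = 3 - \frac{17 \sqrt{7}}{14}.
So h(n) = \left(3 + \frac{17 \sqrt{7}}{14}\right)\left(-2 + \sqrt{7}\right)^n + \left(3 - \frac{17 \sqrt{7}}{14}\right)\left(- \sqrt{7} - 2\right)^n.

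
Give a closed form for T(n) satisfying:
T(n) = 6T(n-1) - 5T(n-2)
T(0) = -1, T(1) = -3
Characteristic equation: x² - 6x + 5 = 0, which factors as (x - (5))(x - (1)) = 0.
Roots r₁ = 5, r₂ = 1 (distinct).
General solution: T(n) = A·(5)^n + B·(1)^n.
From T(0) = -1: A + B = -1.
From T(1) = -3: 5A + B = -3.
Solving: A = - \frac{1}{2}, B = - \frac{1}{2}.
So T(n) = - \frac{5^{n}}{2} - \frac{1}{2}.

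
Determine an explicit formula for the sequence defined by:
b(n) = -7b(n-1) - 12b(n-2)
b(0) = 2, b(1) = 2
Characteristic equation: x² + 7x + 12 = 0, which factors as (x - (-3))(x - (-4)) = 0.
Roots r₁ = -3, r₂ = -4 (distinct).
General solution: b(n) = A·(-3)^n + B·(-4)^n.
From b(0) = 2: A + B = 2.
From b(1) = 2: -3A - 4B = 2.
Solving: A = 10, B = -8.
So b(n) = 10 \left(-3\right)^{n} - 8 \left(-4\right)^{n}.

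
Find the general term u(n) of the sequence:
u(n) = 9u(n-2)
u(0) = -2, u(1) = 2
Characteristic equation: x² - 9 = 0, which factors as (x - (3))(x - (-3)) = 0.
Roots r₁ = 3, r₂ = -3 (distinct).
General solution: u(n) = A·(3)^n + B·(-3)^n.
From u(0) = -2: A + B = -2.
From u(1) = 2: 3A - 3B = 2.
Solving: A = - \frac{2}{3}, B = - \frac{4}{3}.
So u(n) = - \frac{4 \left(-3\right)^{n}}{3} - \frac{2 \cdot 3^{n}}{3}.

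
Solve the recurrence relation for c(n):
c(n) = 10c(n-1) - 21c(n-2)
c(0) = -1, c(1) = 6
Characteristic equation: x² - 10x + 21 = 0, which factors as (x - (7))(x - (3)) = 0.
Roots r₁ = 7, r₂ = 3 (distinct).
General solution: c(n) = A·(7)^n + B·(3)^n.
From c(0) = -1: A + B = -1.
From c(1) = 6: 7A + 3B = 6.
Solving: A = \frac{9}{4}, B = - \frac{13}{4}.
So c(n) = - \frac{13 \cdot 3^{n}}{4} + \frac{9 \cdot 7^{n}}{4}.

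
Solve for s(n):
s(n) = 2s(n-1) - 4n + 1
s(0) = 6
First-order linear with linear forcing.
Homogeneous solution: s_h(n) = A·(2)^n.
Try particular s_p(n) = pn + q. Substituting:
  pn + q = 2(p(n-1) + q) - 4n + 1.
Matching the n-coefficient: p = 2p - 4 ⇒ p = 4.
Matching constants: q = -2p + 2q + 1 ⇒ q = 7.
General: s(n) = A·(2)^n + 4 n + 7.
Apply s(0) = 6: A + 7 = 6 ⇒ A = -1.
So s(n) = - 2^{n} + 4 n + 7.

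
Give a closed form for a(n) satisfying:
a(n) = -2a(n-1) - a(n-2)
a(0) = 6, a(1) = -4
Characteristic equation: x² + 2x + 1 = 0, which is (x - (-1))².
Repeated root r = -1.
General solution: a(n) = (A + Bn)·(-1)^n.
From a(0) = 6: A = 6.
From a(1) = -4: (A + B)·(-1) = -4 ⇒ B = -2.
So a(n) = \left(6 - 2 n\right) \cdot (-1)^n.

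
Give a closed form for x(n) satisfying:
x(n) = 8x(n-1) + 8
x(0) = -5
First-order linear non-homogeneous.
Homogeneous solution: x_h(n) = A·(8)^n.
Try constant particular solution x_p = K: K = 8K + 8 ⇒ K = - \frac{8}{7}.
General: x(n) = A·(8)^n - \frac{8}{7}.
Apply x(0) = -5: A - \frac{8}{7} = -5 ⇒ A = - \frac{27}{7}.
So x(n) = - \frac{27 \cdot 8^{n}}{7} - \frac{8}{7}.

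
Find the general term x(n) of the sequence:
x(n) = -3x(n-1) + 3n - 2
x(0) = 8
First-order linear with linear forcing.
Homogeneous solution: x_h(n) = A·(-3)^n.
Try particular x_p(n) = pn + q. Substituting:
  pn + q = -3(p(n-1) + q) + 3n - 2.
Matching the n-coefficient: p = -3p + 3 ⇒ p = \frac{3}{4}.
Matching constants: q = 3p - 3q - 2 ⇒ q = \frac{1}{16}.
General: x(n) = A·(-3)^n + \frac{3 n}{4} + \frac{1}{16}.
Apply x(0) = 8: A + \frac{1}{16} = 8 ⇒ A = \frac{127}{16}.
So x(n) = \frac{127 \left(-3\right)^{n}}{16} + \frac{3 n}{4} + \frac{1}{16}.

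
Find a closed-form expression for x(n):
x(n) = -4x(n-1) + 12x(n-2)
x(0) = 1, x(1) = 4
Characteristic equation: x² + 4x - 12 = 0, which factors as (x - (2))(x - (-6)) = 0.
Roots r₁ = 2, r₂ = -6 (distinct).
General solution: x(n) = A·(2)^n + B·(-6)^n.
From x(0) = 1: A + B = 1.
From x(1) = 4: 2A - 6B = 4.
Solving: A = \frac{5}{4}, B = - \frac{1}{4}.
So x(n) = - \frac{\left(-6\right)^{n}}{4} + \frac{5 \cdot 2^{n}}{4}.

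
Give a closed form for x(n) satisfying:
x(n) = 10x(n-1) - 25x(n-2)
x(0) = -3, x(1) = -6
Characteristic equation: x² - 10x + 25 = 0, which is (x - (5))².
Repeated root r = 5.
General solution: x(n) = (A + Bn)·(5)^n.
From x(0) = -3: A = -3.
From x(1) = -6: (A + B)·(5) = -6 ⇒ B = \frac{9}{5}.
So x(n) = \left(\frac{9 n}{5} - 3\right) \cdot (5)^n.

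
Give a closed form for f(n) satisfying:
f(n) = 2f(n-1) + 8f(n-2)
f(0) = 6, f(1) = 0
Characteristic equation: x² - 2x - 8 = 0, which factors as (x - (4))(x - (-2)) = 0.
Roots r₁ = 4, r₂ = -2 (distinct).
General solution: f(n) = A·(4)^n + B·(-2)^n.
From f(0) = 6: A + B = 6.
From f(1) = 0: 4A - 2B = 0.
Solving: A = 2, B = 4.
So f(n) = 4 \left(-2\right)^{n} + 2 \cdot 4^{n}.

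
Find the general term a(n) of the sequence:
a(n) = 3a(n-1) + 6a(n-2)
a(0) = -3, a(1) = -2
Characteristic equation: x² - 3x - 6 = 0.
Discriminant Δ = (3)² + 4·(6) = 33.
Roots r₁,₂ = (3 ± √33)/2, so r₁ = \frac{3}{2} + \frac{\sqrt{33}}{2}, r₂ = \frac{3}{2} - \frac{\sqrt{33}}{2}.
General solution: a(n) = A·r₁^n + B·r₂^n.
From the initial conditions, A + B = -3 and r₁A + r₂B = -2.
Since r₁ - r₂ = √33: A = (-2 - (-3)r₂)/√33 = - \frac{3}{2} + \frac{5 \sqrt{33}}{66}, and B = -3 - A = - \frac{3}{2} - \frac{5 \sqrt{33}}{66}.
So a(n) = \left(- \frac{3}{2} + \frac{5 \sqrt{33}}{66}\right)\left(\frac{3}{2} + \frac{\sqrt{33}}{2}\right)^n + \left(- \frac{3}{2} - \frac{5 \sqrt{33}}{66}\right)\left(\frac{3}{2} - \frac{\sqrt{33}}{2}\right)^n.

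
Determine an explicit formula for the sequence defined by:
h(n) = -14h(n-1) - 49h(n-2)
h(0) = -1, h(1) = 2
Characteristic equation: x² + 14x + 49 = 0, which is (x - (-7))².
Repeated root r = -7.
General solution: h(n) = (A + Bn)·(-7)^n.
From h(0) = -1: A = -1.
From h(1) = 2: (A + B)·(-7) = 2 ⇒ B = \frac{5}{7}.
So h(n) = \left(\frac{5 n}{7} - 1\right) \cdot (-7)^n.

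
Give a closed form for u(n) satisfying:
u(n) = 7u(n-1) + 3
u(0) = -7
First-order linear non-homogeneous.
Homogeneous solution: u_h(n) = A·(7)^n.
Try constant particular solution u_p = K: K = 7K + 3 ⇒ K = - \frac{1}{2}.
General: u(n) = A·(7)^n - \frac{1}{2}.
Apply u(0) = -7: A - \frac{1}{2} = -7 ⇒ A = - \frac{13}{2}.
So u(n) = - \frac{13 \cdot 7^{n}}{2} - \frac{1}{2}.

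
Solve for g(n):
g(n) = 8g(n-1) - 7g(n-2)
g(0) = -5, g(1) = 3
Characteristic equation: x² - 8x + 7 = 0, which factors as (x - (1))(x - (7)) = 0.
Roots r₁ = 1, r₂ = 7 (distinct).
General solution: g(n) = A·(1)^n + B·(7)^n.
From g(0) = -5: A + B = -5.
From g(1) = 3: A + 7B = 3.
Solving: A = - \frac{19}{3}, B = \frac{4}{3}.
So g(n) = \frac{4 \cdot 7^{n}}{3} - \frac{19}{3}.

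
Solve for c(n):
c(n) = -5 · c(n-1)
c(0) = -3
Pure geometric recurrence with ratio -5.
By induction c(n) = c(0) · (-5)^n = - 3 \left(-5\right)^{n}.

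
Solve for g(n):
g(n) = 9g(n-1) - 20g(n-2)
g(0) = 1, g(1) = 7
Characteristic equation: x² - 9x + 20 = 0, which factors as (x - (5))(x - (4)) = 0.
Roots r₁ = 5, r₂ = 4 (distinct).
General solution: g(n) = A·(5)^n + B·(4)^n.
From g(0) = 1: A + B = 1.
From g(1) = 7: 5A + 4B = 7.
Solving: A = 3, B = -2.
So g(n) = - 2 \cdot 4^{n} + 3 \cdot 5^{n}.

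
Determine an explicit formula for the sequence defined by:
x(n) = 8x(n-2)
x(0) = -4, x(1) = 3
Characteristic equation: x² - 8 = 0.
Discriminant Δ = (0)² + 4·(8) = 32.
Roots r₁,₂ = (0 ± √32)/2, so r₁ = 2 \sqrt{2}, r₂ = - 2 \sqrt{2}.
General solution: x(n) = A·r₁^n + B·r₂^n.
From the initial conditions, A + B = -4 and r₁A + r₂B = 3.
Since r₁ - r₂ = √32: A = (3 - (-4)r₂)/√32 = -2 + \frac{3 \sqrt{2}}{8}, and B = -4 - A = -2 - \frac{3 \sqrt{2}}{8}.
So x(n) = \left(-2 + \frac{3 \sqrt{2}}{8}\right)\left(2 \sqrt{2}\right)^n + \left(-2 - \frac{3 \sqrt{2}}{8}\right)\left(- 2 \sqrt{2}\right)^n.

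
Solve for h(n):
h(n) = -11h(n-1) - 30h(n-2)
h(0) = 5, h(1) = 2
Characteristic equation: x² + 11x + 30 = 0, which factors as (x - (-6))(x - (-5)) = 0.
Roots r₁ = -6, r₂ = -5 (distinct).
General solution: h(n) = A·(-6)^n + B·(-5)^n.
From h(0) = 5: A + B = 5.
From h(1) = 2: -6A - 5B = 2.
Solving: A = -27, B = 32.
So h(n) = 32 \left(-5\right)^{n} - 27 \left(-6\right)^{n}.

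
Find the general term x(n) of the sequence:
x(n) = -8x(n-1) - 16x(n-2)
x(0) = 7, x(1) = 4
Characteristic equation: x² + 8x + 16 = 0, which is (x - (-4))².
Repeated root r = -4.
General solution: x(n) = (A + Bn)·(-4)^n.
From x(0) = 7: A = 7.
From x(1) = 4: (A + B)·(-4) = 4 ⇒ B = -8.
So x(n) = \left(7 - 8 n\right) \cdot (-4)^n.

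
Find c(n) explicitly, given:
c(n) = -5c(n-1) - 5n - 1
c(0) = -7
First-order linear with linear forcing.
Homogeneous solution: c_h(n) = A·(-5)^n.
Try particular c_p(n) = pn + q. Substituting:
  pn + q = -5(p(n-1) + q) - 5n - 1.
Matching the n-coefficient: p = -5p - 5 ⇒ p = - \frac{5}{6}.
Matching constants: q = 5p - 5q - 1 ⇒ q = - \frac{31}{36}.
General: c(n) = A·(-5)^n - \frac{5 n}{6} - \frac{31}{36}.
Apply c(0) = -7: A - \frac{31}{36} = -7 ⇒ A = - \frac{221}{36}.
So c(n) = - \frac{221 \left(-5\right)^{n}}{36} - \frac{5 n}{6} - \frac{31}{36}.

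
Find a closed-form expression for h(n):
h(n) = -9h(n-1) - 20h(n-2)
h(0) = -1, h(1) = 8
Characteristic equation: x² + 9x + 20 = 0, which factors as (x - (-4))(x - (-5)) = 0.
Roots r₁ = -4, r₂ = -5 (distinct).
General solution: h(n) = A·(-4)^n + B·(-5)^n.
From h(0) = -1: A + B = -1.
From h(1) = 8: -4A - 5B = 8.
Solving: A = 3, B = -4.
So h(n) = 3 \left(-4\right)^{n} - 4 \left(-5\right)^{n}.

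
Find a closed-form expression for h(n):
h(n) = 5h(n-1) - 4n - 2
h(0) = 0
First-order linear with linear forcing.
Homogeneous solution: h_h(n) = A·(5)^n.
Try particular h_p(n) = pn + q. Substituting:
  pn + q = 5(p(n-1) + q) - 4n - 2.
Matching the n-coefficient: p = 5p - 4 ⇒ p = 1.
Matching constants: q = -5p + 5q - 2 ⇒ q = \frac{7}{4}.
General: h(n) = A·(5)^n + n + \frac{7}{4}.
Apply h(0) = 0: A + \frac{7}{4} = 0 ⇒ A = - \frac{7}{4}.
So h(n) = - \frac{7 \cdot 5^{n}}{4} + n + \frac{7}{4}.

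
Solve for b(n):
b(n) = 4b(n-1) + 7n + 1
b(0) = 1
First-order linear with linear forcing.
Homogeneous solution: b_h(n) = A·(4)^n.
Try particular b_p(n) = pn + q. Substituting:
  pn + q = 4(p(n-1) + q) + 7n + 1.
Matching the n-coefficient: p = 4p + 7 ⇒ p = - \frac{7}{3}.
Matching constants: q = -4p + 4q + 1 ⇒ q = - \frac{31}{9}.
General: b(n) = A·(4)^n - \frac{7 n}{3} - \frac{31}{9}.
Apply b(0) = 1: A - \frac{31}{9} = 1 ⇒ A = \frac{40}{9}.
So b(n) = \frac{40 \cdot 4^{n}}{9} - \frac{7 n}{3} - \frac{31}{9}.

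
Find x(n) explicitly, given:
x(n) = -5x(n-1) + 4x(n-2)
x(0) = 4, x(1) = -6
Characteristic equation: x² + 5x - 4 = 0.
Discriminant Δ = (-5)² + 4·(4) = 41.
Roots r₁,₂ = (-5 ± √41)/2, so r₁ = - \frac{5}{2} + \frac{\sqrt{41}}{2}, r₂ = - \frac{\sqrt{41}}{2} - \frac{5}{2}.
General solution: x(n) = A·r₁^n + B·r₂^n.
From the initial conditions, A + B = 4 and r₁A + r₂B = -6.
Since r₁ - r₂ = √41: A = (-6 - (4)r₂)/√41 = \frac{4 \sqrt{41}}{41} + 2, and B = 4 - A = 2 - \frac{4 \sqrt{41}}{41}.
So x(n) = \left(\frac{4 \sqrt{41}}{41} + 2\right)\left(- \frac{5}{2} + \frac{\sqrt{41}}{2}\right)^n + \left(2 - \frac{4 \sqrt{41}}{41}\right)\left(- \frac{\sqrt{41}}{2} - \frac{5}{2}\right)^n.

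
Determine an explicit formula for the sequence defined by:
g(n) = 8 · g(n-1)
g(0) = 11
Pure geometric recurrence with ratio 8.
By induction g(n) = g(0) · (8)^n = 11 \cdot 8^{n}.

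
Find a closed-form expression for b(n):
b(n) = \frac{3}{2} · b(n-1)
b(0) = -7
Pure geometric recurrence with ratio \frac{3}{2}.
By induction b(n) = b(0) · (\frac{3}{2})^n = - 7 \left(\frac{3}{2}\right)^{n}.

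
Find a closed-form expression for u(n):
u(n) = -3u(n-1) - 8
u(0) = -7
First-order linear non-homogeneous.
Homogeneous solution: u_h(n) = A·(-3)^n.
Try constant particular solution u_p = K: K = -3K - 8 ⇒ K = -2.
General: u(n) = A·(-3)^n - 2.
Apply u(0) = -7: A - 2 = -7 ⇒ A = -5.
So u(n) = - 5 \left(-3\right)^{n} - 2.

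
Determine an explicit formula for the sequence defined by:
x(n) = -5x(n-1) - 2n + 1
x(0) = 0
First-order linear with linear forcing.
Homogeneous solution: x_h(n) = A·(-5)^n.
Try particular x_p(n) = pn + q. Substituting:
  pn + q = -5(p(n-1) + q) - 2n + 1.
Matching the n-coefficient: p = -5p - 2 ⇒ p = - \frac{1}{3}.
Matching constants: q = 5p - 5q + 1 ⇒ q = - \frac{1}{9}.
General: x(n) = A·(-5)^n - \frac{n}{3} - \frac{1}{9}.
Apply x(0) = 0: A - \frac{1}{9} = 0 ⇒ A = \frac{1}{9}.
So x(n) = \frac{\left(-5\right)^{n}}{9} - \frac{n}{3} - \frac{1}{9}.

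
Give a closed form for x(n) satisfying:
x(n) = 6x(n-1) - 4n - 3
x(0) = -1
First-order linear with linear forcing.
Homogeneous solution: x_h(n) = A·(6)^n.
Try particular x_p(n) = pn + q. Substituting:
  pn + q = 6(p(n-1) + q) - 4n - 3.
Matching the n-coefficient: p = 6p - 4 ⇒ p = \frac{4}{5}.
Matching constants: q = -6p + 6q - 3 ⇒ q = \frac{39}{25}.
General: x(n) = A·(6)^n + \frac{4 n}{5} + \frac{39}{25}.
Apply x(0) = -1: A + \frac{39}{25} = -1 ⇒ A = - \frac{64}{25}.
So x(n) = - \frac{64 \cdot 6^{n}}{25} + \frac{4 n}{5} + \frac{39}{25}.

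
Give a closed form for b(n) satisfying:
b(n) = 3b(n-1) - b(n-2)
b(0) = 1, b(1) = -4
Characteristic equation: x² - 3x + 1 = 0.
Discriminant Δ = (3)² + 4·(-1) = 5.
Roots r₁,₂ = (3 ± √5)/2, so r₁ = \frac{\sqrt{5}}{2} + \frac{3}{2}, r₂ = \frac{3}{2} - \frac{\sqrt{5}}{2}.
General solution: b(n) = A·r₁^n + B·r₂^n.
From the initial conditions, A + B = 1 and r₁A + r₂B = -4.
Since r₁ - r₂ = √5: A = (-4 - (1)r₂)/√5 = \frac{1}{2} - \frac{11 \sqrt{5}}{10}, and B = 1 - A = \frac{1}{2} + \frac{11 \sqrt{5}}{10}.
So b(n) = \left(\frac{1}{2} - \frac{11 \sqrt{5}}{10}\right)\left(\frac{\sqrt{5}}{2} + \frac{3}{2}\right)^n + \left(\frac{1}{2} + \frac{11 \sqrt{5}}{10}\right)\left(\frac{3}{2} - \frac{\sqrt{5}}{2}\right)^n.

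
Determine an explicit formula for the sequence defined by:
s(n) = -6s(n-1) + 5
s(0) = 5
First-order linear non-homogeneous.
Homogeneous solution: s_h(n) = A·(-6)^n.
Try constant particular solution s_p = K: K = -6K + 5 ⇒ K = \frac{5}{7}.
General: s(n) = A·(-6)^n + \frac{5}{7}.
Apply s(0) = 5: A + \frac{5}{7} = 5 ⇒ A = \frac{30}{7}.
So s(n) = \frac{30 \left(-6\right)^{n}}{7} + \frac{5}{7}.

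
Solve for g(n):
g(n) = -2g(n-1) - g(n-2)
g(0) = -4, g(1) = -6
Characteristic equation: x² + 2x + 1 = 0, which is (x - (-1))².
Repeated root r = -1.
General solution: g(n) = (A + Bn)·(-1)^n.
From g(0) = -4: A = -4.
From g(1) = -6: (A + B)·(-1) = -6 ⇒ B = 10.
So g(n) = \left(10 n - 4\right) \cdot (-1)^n.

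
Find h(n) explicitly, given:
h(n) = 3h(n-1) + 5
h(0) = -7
First-order linear non-homogeneous.
Homogeneous solution: h_h(n) = A·(3)^n.
Try constant particular solution h_p = K: K = 3K + 5 ⇒ K = - \frac{5}{2}.
General: h(n) = A·(3)^n - \frac{5}{2}.
Apply h(0) = -7: A - \frac{5}{2} = -7 ⇒ A = - \frac{9}{2}.
So h(n) = - \frac{9 \cdot 3^{n}}{2} - \frac{5}{2}.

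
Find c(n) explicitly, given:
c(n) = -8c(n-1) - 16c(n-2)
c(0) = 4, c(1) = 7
Characteristic equation: x² + 8x + 16 = 0, which is (x - (-4))².
Repeated root r = -4.
General solution: c(n) = (A + Bn)·(-4)^n.
From c(0) = 4: A = 4.
From c(1) = 7: (A + B)·(-4) = 7 ⇒ B = - \frac{23}{4}.
So c(n) = \left(4 - \frac{23 n}{4}\right) \cdot (-4)^n.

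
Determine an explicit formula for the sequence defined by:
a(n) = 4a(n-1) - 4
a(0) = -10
First-order linear non-homogeneous.
Homogeneous solution: a_h(n) = A·(4)^n.
Try constant particular solution a_p = K: K = 4K - 4 ⇒ K = \frac{4}{3}.
General: a(n) = A·(4)^n + \frac{4}{3}.
Apply a(0) = -10: A + \frac{4}{3} = -10 ⇒ A = - \frac{34}{3}.
So a(n) = \frac{4}{3} - \frac{34 \cdot 4^{n}}{3}.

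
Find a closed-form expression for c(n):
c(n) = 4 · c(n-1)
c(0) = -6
Pure geometric recurrence with ratio 4.
By induction c(n) = c(0) · (4)^n = - 6 \cdot 4^{n}.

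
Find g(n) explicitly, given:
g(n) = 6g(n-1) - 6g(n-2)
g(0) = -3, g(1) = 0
Characteristic equation: x² - 6x + 6 = 0.
Discriminant Δ = (6)² + 4·(-6) = 12.
Roots r₁,₂ = (6 ± √12)/2, so r₁ = \sqrt{3} + 3, r₂ = 3 - \sqrt{3}.
General solution: g(n) = A·r₁^n + B·r₂^n.
From the initial conditions, A + B = -3 and r₁A + r₂B = 0.
Since r₁ - r₂ = √12: A = (0 - (-3)r₂)/√12 = - \frac{3}{2} + \frac{3 \sqrt{3}}{2}, and B = -3 - A = - \frac{3 \sqrt{3}}{2} - \frac{3}{2}.
So g(n) = \left(- \frac{3}{2} + \frac{3 \sqrt{3}}{2}\right)\left(\sqrt{3} + 3\right)^n + \left(- \frac{3 \sqrt{3}}{2} - \frac{3}{2}\right)\left(3 - \sqrt{3}\right)^n.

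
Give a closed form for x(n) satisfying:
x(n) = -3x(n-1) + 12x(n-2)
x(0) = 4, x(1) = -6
Characteristic equation: x² + 3x - 12 = 0.
Discriminant Δ = (-3)² + 4·(12) = 57.
Roots r₁,₂ = (-3 ± √57)/2, so r₁ = - \frac{3}{2} + \frac{\sqrt{57}}{2}, r₂ = - \frac{\sqrt{57}}{2} - \frac{3}{2}.
General solution: x(n) = A·r₁^n + B·r₂^n.
From the initial conditions, A + B = 4 and r₁A + r₂B = -6.
Since r₁ - r₂ = √57: A = (-6 - (4)r₂)/√57 = 2, and B = 4 - A = 2.
So x(n) = \left(2\right)\left(- \frac{3}{2} + \frac{\sqrt{57}}{2}\right)^n + \left(2\right)\left(- \frac{\sqrt{57}}{2} - \frac{3}{2}\right)^n.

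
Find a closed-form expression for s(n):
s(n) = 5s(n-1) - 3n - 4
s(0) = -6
First-order linear with linear forcing.
Homogeneous solution: s_h(n) = A·(5)^n.
Try particular s_p(n) = pn + q. Substituting:
  pn + q = 5(p(n-1) + q) - 3n - 4.
Matching the n-coefficient: p = 5p - 3 ⇒ p = \frac{3}{4}.
Matching constants: q = -5p + 5q - 4 ⇒ q = \frac{31}{16}.
General: s(n) = A·(5)^n + \frac{3 n}{4} + \frac{31}{16}.
Apply s(0) = -6: A + \frac{31}{16} = -6 ⇒ A = - \frac{127}{16}.
So s(n) = - \frac{127 \cdot 5^{n}}{16} + \frac{3 n}{4} + \frac{31}{16}.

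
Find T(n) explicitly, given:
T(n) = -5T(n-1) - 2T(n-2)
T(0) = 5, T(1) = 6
Characteristic equation: x² + 5x + 2 = 0.
Discriminant Δ = (-5)² + 4·(-2) = 17.
Roots r₁,₂ = (-5 ± √17)/2, so r₁ = - \frac{5}{2} + \frac{\sqrt{17}}{2}, r₂ = - \frac{5}{2} - \frac{\sqrt{17}}{2}.
General solution: T(n) = A·r₁^n + B·r₂^n.
From the initial conditions, A + B = 5 and r₁A + r₂B = 6.
Since r₁ - r₂ = √17: A = (6 - (5)r₂)/√17 = \frac{5}{2} + \frac{37 \sqrt{17}}{34}, and B = 5 - A = \frac{5}{2} - \frac{37 \sqrt{17}}{34}.
So T(n) = \left(\frac{5}{2} + \frac{37 \sqrt{17}}{34}\right)\left(- \frac{5}{2} + \frac{\sqrt{17}}{2}\right)^n + \left(\frac{5}{2} - \frac{37 \sqrt{17}}{34}\right)\left(- \frac{5}{2} - \frac{\sqrt{17}}{2}\right)^n.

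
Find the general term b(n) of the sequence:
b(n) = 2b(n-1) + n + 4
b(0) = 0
First-order linear with linear forcing.
Homogeneous solution: b_h(n) = A·(2)^n.
Try particular b_p(n) = pn + q. Substituting:
  pn + q = 2(p(n-1) + q) + n + 4.
Matching the n-coefficient: p = 2p + 1 ⇒ p = -1.
Matching constants: q = -2p + 2q + 4 ⇒ q = -6.
General: b(n) = A·(2)^n - n - 6.
Apply b(0) = 0: A - 6 = 0 ⇒ A = 6.
So b(n) = 6 \cdot 2^{n} - n - 6.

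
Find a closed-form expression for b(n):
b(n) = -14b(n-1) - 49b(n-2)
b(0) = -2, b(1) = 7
Characteristic equation: x² + 14x + 49 = 0, which is (x - (-7))².
Repeated root r = -7.
General solution: b(n) = (A + Bn)·(-7)^n.
From b(0) = -2: A = -2.
From b(1) = 7: (A + B)·(-7) = 7 ⇒ B = 1.
So b(n) = \left(n - 2\right) \cdot (-7)^n.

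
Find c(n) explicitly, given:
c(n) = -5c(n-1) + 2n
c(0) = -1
First-order linear with linear forcing.
Homogeneous solution: c_h(n) = A·(-5)^n.
Try particular c_p(n) = pn + q. Substituting:
  pn + q = -5(p(n-1) + q) + 2n.
Matching the n-coefficient: p = -5p + 2 ⇒ p = \frac{1}{3}.
Matching constants: q = 5p - 5q ⇒ q = \frac{5}{18}.
General: c(n) = A·(-5)^n + \frac{n}{3} + \frac{5}{18}.
Apply c(0) = -1: A + \frac{5}{18} = -1 ⇒ A = - \frac{23}{18}.
So c(n) = - \frac{23 \left(-5\right)^{n}}{18} + \frac{n}{3} + \frac{5}{18}.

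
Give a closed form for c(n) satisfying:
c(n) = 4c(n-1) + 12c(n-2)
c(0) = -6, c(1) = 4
Characteristic equation: x² - 4x - 12 = 0, which factors as (x - (-2))(x - (6)) = 0.
Roots r₁ = -2, r₂ = 6 (distinct).
General solution: c(n) = A·(-2)^n + B·(6)^n.
From c(0) = -6: A + B = -6.
From c(1) = 4: -2A + 6B = 4.
Solving: A = -5, B = -1.
So c(n) = - 5 \left(-2\right)^{n} - 6^{n}.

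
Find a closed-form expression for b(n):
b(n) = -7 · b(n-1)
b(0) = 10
Pure geometric recurrence with ratio -7.
By induction b(n) = b(0) · (-7)^n = 10 \left(-7\right)^{n}.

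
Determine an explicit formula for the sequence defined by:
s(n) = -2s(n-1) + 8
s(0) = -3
First-order linear non-homogeneous.
Homogeneous solution: s_h(n) = A·(-2)^n.
Try constant particular solution s_p = K: K = -2K + 8 ⇒ K = \frac{8}{3}.
General: s(n) = A·(-2)^n + \frac{8}{3}.
Apply s(0) = -3: A + \frac{8}{3} = -3 ⇒ A = - \frac{17}{3}.
So s(n) = \frac{8}{3} - \frac{17 \left(-2\right)^{n}}{3}.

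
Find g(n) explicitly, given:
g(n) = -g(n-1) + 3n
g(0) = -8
First-order linear with linear forcing.
Homogeneous solution: g_h(n) = A·(-1)^n.
Try particular g_p(n) = pn + q. Substituting:
  pn + q = -(p(n-1) + q) + 3n.
Matching the n-coefficient: p = -p + 3 ⇒ p = \frac{3}{2}.
Matching constants: q = p - q ⇒ q = \frac{3}{4}.
General: g(n) = A·(-1)^n + \frac{3 n}{2} + \frac{3}{4}.
Apply g(0) = -8: A + \frac{3}{4} = -8 ⇒ A = - \frac{35}{4}.
So g(n) = - \frac{35 \left(-1\right)^{n}}{4} + \frac{3 n}{2} + \frac{3}{4}.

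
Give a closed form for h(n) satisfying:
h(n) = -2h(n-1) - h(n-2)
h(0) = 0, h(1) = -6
Characteristic equation: x² + 2x + 1 = 0, which is (x - (-1))².
Repeated root r = -1.
General solution: h(n) = (A + Bn)·(-1)^n.
From h(0) = 0: A = 0.
From h(1) = -6: (A + B)·(-1) = -6 ⇒ B = 6.
So h(n) = \left(6 n\right) \cdot (-1)^n.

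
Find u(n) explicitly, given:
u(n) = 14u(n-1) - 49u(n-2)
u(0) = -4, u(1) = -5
Characteristic equation: x² - 14x + 49 = 0, which is (x - (7))².
Repeated root r = 7.
General solution: u(n) = (A + Bn)·(7)^n.
From u(0) = -4: A = -4.
From u(1) = -5: (A + B)·(7) = -5 ⇒ B = \frac{23}{7}.
So u(n) = \left(\frac{23 n}{7} - 4\right) \cdot (7)^n.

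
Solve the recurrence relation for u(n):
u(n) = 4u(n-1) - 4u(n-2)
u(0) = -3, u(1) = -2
Characteristic equation: x² - 4x + 4 = 0, which is (x - (2))².
Repeated root r = 2.
General solution: u(n) = (A + Bn)·(2)^n.
From u(0) = -3: A = -3.
From u(1) = -2: (A + B)·(2) = -2 ⇒ B = 2.
So u(n) = \left(2 n - 3\right) \cdot (2)^n.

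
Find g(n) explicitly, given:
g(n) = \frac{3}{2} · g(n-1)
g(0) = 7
Pure geometric recurrence with ratio \frac{3}{2}.
By induction g(n) = g(0) · (\frac{3}{2})^n = 7 \left(\frac{3}{2}\right)^{n}.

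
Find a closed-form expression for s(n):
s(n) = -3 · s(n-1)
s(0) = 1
Pure geometric recurrence with ratio -3.
By induction s(n) = s(0) · (-3)^n = \left(-3\right)^{n}.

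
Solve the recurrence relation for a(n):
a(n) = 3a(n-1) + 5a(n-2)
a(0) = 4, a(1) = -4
Characteristic equation: x² - 3x - 5 = 0.
Discriminant Δ = (3)² + 4·(5) = 29.
Roots r₁,₂ = (3 ± √29)/2, so r₁ = \frac{3}{2} + \frac{\sqrt{29}}{2}, r₂ = \frac{3}{2} - \frac{\sqrt{29}}{2}.
General solution: a(n) = A·r₁^n + B·r₂^n.
From the initial conditions, A + B = 4 and r₁A + r₂B = -4.
Since r₁ - r₂ = √29: A = (-4 - (4)r₂)/√29 = 2 - \frac{10 \sqrt{29}}{29}, and B = 4 - A = \frac{10 \sqrt{29}}{29} + 2.
So a(n) = \left(2 - \frac{10 \sqrt{29}}{29}\right)\left(\frac{3}{2} + \frac{\sqrt{29}}{2}\right)^n + \left(\frac{10 \sqrt{29}}{29} + 2\right)\left(\frac{3}{2} - \frac{\sqrt{29}}{2}\right)^n.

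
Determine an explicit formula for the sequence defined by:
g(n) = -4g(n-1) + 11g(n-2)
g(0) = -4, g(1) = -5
Characteristic equation: x² + 4x - 11 = 0.
Discriminant Δ = (-4)² + 4·(11) = 60.
Roots r₁,₂ = (-4 ± √60)/2, so r₁ = -2 + \sqrt{15}, r₂ = - \sqrt{15} - 2.
General solution: g(n) = A·r₁^n + B·r₂^n.
From the initial conditions, A + B = -4 and r₁A + r₂B = -5.
Since r₁ - r₂ = √60: A = (-5 - (-4)r₂)/√60 = -2 - \frac{13 \sqrt{15}}{30}, and B = -4 - A = -2 + \frac{13 \sqrt{15}}{30}.
So g(n) = \left(-2 - \frac{13 \sqrt{15}}{30}\right)\left(-2 + \sqrt{15}\right)^n + \left(-2 + \frac{13 \sqrt{15}}{30}\right)\left(- \sqrt{15} - 2\right)^n.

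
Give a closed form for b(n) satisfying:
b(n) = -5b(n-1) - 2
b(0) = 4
First-order linear non-homogeneous.
Homogeneous solution: b_h(n) = A·(-5)^n.
Try constant particular solution b_p = K: K = -5K - 2 ⇒ K = - \frac{1}{3}.
General: b(n) = A·(-5)^n - \frac{1}{3}.
Apply b(0) = 4: A - \frac{1}{3} = 4 ⇒ A = \frac{13}{3}.
So b(n) = \frac{13 \left(-5\right)^{n}}{3} - \frac{1}{3}.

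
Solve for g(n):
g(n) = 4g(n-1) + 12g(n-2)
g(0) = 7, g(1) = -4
Characteristic equation: x² - 4x - 12 = 0, which factors as (x - (6))(x - (-2)) = 0.
Roots r₁ = 6, r₂ = -2 (distinct).
General solution: g(n) = A·(6)^n + B·(-2)^n.
From g(0) = 7: A + B = 7.
From g(1) = -4: 6A - 2B = -4.
Solving: A = \frac{5}{4}, B = \frac{23}{4}.
So g(n) = \frac{23 \left(-2\right)^{n}}{4} + \frac{5 \cdot 6^{n}}{4}.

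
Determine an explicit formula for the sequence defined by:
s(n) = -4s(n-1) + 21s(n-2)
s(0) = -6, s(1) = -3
Characteristic equation: x² + 4x - 21 = 0, which factors as (x - (3))(x - (-7)) = 0.
Roots r₁ = 3, r₂ = -7 (distinct).
General solution: s(n) = A·(3)^n + B·(-7)^n.
From s(0) = -6: A + B = -6.
From s(1) = -3: 3A - 7B = -3.
Solving: A = - \frac{9}{2}, B = - \frac{3}{2}.
So s(n) = - \frac{3 \left(-7\right)^{n}}{2} - \frac{9 \cdot 3^{n}}{2}.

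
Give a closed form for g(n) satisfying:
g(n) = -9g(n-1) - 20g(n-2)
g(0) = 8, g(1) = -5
Characteristic equation: x² + 9x + 20 = 0, which factors as (x - (-4))(x - (-5)) = 0.
Roots r₁ = -4, r₂ = -5 (distinct).
General solution: g(n) = A·(-4)^n + B·(-5)^n.
From g(0) = 8: A + B = 8.
From g(1) = -5: -4A - 5B = -5.
Solving: A = 35, B = -27.
So g(n) = 35 \left(-4\right)^{n} - 27 \left(-5\right)^{n}.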